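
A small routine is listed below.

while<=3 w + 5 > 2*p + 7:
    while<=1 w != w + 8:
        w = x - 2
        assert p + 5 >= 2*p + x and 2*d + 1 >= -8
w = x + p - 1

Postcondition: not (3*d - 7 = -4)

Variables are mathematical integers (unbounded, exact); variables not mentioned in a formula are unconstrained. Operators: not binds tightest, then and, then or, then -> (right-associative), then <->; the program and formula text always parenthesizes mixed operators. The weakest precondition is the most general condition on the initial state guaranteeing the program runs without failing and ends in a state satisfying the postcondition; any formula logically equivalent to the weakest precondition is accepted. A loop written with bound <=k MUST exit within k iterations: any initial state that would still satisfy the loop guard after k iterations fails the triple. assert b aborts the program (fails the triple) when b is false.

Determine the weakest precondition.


Working backward. After the program, the postcondition not (3*d - 7 = -4) must hold; in canonical form it is not (3*d = 3).
Before w := x + p - 1: not (3*d = 3)
Before the loop (bound <=3), unroll the exhaustion recursion (WP_0 = exit-now case; WP_j = one more guarded iteration, up to j = 3):
  WP_0: (not (w > 2*p + 2)) and (not (3*d = 3))
  WP_1: (not (w > 2*p + 2)) and ((not (w > 2*p + 2)) -> (not (3*d = 3)))
  WP_2: (not (w > 2*p + 2)) and ((not (w > 2*p + 2)) -> (not (3*d = 3)))
  WP_3: (not (w > 2*p + 2)) and ((not (w > 2*p + 2)) -> (not (3*d = 3)))
So before the loop: (not (w > 2*p + 2)) and ((not (w > 2*p + 2)) -> (not (3*d = 3)))
Answer: WP = (not (w > 2*p + 2)) and ((not (w > 2*p + 2)) -> (not (3*d = 3)))


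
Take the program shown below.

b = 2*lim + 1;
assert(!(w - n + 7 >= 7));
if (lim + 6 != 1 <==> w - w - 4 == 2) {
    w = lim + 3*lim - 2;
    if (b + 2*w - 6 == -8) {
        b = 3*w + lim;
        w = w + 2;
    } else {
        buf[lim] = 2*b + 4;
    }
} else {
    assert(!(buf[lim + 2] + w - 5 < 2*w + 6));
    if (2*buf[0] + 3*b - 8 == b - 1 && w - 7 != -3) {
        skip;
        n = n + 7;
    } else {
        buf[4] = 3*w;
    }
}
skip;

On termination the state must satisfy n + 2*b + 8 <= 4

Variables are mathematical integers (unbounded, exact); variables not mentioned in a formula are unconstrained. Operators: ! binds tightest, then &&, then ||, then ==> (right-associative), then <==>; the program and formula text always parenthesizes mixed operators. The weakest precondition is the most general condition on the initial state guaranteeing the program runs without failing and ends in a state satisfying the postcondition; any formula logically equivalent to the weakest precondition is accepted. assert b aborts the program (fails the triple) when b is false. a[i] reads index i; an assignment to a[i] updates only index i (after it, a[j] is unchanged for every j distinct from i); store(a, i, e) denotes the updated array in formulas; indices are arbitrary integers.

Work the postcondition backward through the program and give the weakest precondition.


Working backward. After the program, the postcondition n + 2*b + 8 <= 4 must hold; in canonical form it is 2*b + n <= -4.
Before skip: 2*b + n <= -4
Then branch requires (b + 8*lim == 2 ==> 26*lim + n <= 8) && ((!(b + 8*lim == 2)) ==> 2*b + n <= -4); else branch requires (!(buf[lim + 2] < w + 11)) && ((2*buf[0] + 2*b == 7 && w != 4) ==> 2*b + n <= -11) && ((!(2*buf[0] + 2*b == 7 && w != 4)) ==> 2*b + n <= -4).
Before the if: ((!(lim != -5)) ==> ((b + 8*lim == 2 ==> 26*lim + n <= 8) && ((!(b + 8*lim == 2)) ==> 2*b + n <= -4))) && (lim != -5 ==> ((!(buf[lim + 2] < w + 11)) && ((2*buf[0] + 2*b == 7 && w != 4) ==> 2*b + n <= -11) && ((!(2*buf[0] + 2*b == 7 && w != 4)) ==> 2*b + n <= -4)))
Before assert !(w - n + 7 >= 7): (!(w >= n)) && ((!(lim != -5)) ==> ((b + 8*lim == 2 ==> 26*lim + n <= 8) && ((!(b + 8*lim == 2)) ==> 2*b + n <= -4))) && (lim != -5 ==> ((!(buf[lim + 2] < w + 11)) && ((2*buf[0] + 2*b == 7 && w != 4) ==> 2*b + n <= -11) && ((!(2*buf[0] + 2*b == 7 && w != 4)) ==> 2*b + n <= -4)))
Before b := 2*lim + 1: (!(w >= n)) && ((!(lim != -5)) ==> ((10*lim == 1 ==> 26*lim + n <= 8) && ((!(10*lim == 1)) ==> 4*lim + n <= -6))) && (lim != -5 ==> ((!(buf[lim + 2] < w + 11)) && ((2*buf[0] + 4*lim == 5 && w != 4) ==> 4*lim + n <= -13) && ((!(2*buf[0] + 4*lim == 5 && w != 4)) ==> 4*lim + n <= -6)))
Answer: WP = (!(w >= n)) && ((!(lim != -5)) ==> ((10*lim == 1 ==> 26*lim + n <= 8) && ((!(10*lim == 1)) ==> 4*lim + n <= -6))) && (lim != -5 ==> ((!(buf[lim + 2] < w + 11)) && ((2*buf[0] + 4*lim == 5 && w != 4) ==> 4*lim + n <= -13) && ((!(2*buf[0] + 4*lim == 5 && w != 4)) ==> 4*lim + n <= -6)))


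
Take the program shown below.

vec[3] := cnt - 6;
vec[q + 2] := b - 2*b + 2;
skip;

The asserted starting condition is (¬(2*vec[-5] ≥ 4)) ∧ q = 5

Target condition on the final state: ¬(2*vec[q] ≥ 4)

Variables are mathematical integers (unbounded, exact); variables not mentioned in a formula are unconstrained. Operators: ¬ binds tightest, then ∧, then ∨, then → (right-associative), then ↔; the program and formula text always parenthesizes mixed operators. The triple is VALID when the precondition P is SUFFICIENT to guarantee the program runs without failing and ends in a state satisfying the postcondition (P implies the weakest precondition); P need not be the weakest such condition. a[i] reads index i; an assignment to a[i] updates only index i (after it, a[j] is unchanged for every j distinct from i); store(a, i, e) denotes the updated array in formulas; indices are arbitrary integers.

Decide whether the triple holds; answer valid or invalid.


Working backward. After the program, ¬(2*vec[q] ≥ 4) must hold.
Before skip: ¬(2*vec[q] ≥ 4)
Before vec[q + 2] := b - 2*b + 2: ¬(2*store(vec, q + 2, -b + 2)[q] ≥ 4)
Before vec[3] := cnt - 6: ¬(2*store(store(vec, 3, cnt - 6), q + 2, -b + 2)[q] ≥ 4)
The weakest precondition is ¬(2*store(store(vec, 3, cnt - 6), q + 2, -b + 2)[q] ≥ 4).
Check whether (¬(2*vec[-5] ≥ 4)) ∧ q = 5 implies it.
Countermodel: at the initial state b = 0, cnt = 0, q = 5, vec = {[-5] = 0, [3] = 0, [5] = 2, [7] = 0, elsewhere 0}, the precondition holds but the weakest precondition fails.
Answer: invalid


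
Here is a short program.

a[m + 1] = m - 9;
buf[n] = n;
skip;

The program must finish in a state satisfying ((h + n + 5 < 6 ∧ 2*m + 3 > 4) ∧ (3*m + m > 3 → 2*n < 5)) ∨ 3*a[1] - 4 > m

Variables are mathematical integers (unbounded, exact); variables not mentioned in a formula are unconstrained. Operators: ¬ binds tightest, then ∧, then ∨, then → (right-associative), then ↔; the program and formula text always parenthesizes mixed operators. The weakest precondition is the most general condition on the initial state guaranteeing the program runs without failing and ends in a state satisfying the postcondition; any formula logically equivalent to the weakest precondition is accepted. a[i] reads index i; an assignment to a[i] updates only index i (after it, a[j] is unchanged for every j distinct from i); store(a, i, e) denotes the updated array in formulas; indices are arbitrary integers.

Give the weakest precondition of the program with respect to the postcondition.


Working backward. After the program, the postcondition ((h + n + 5 < 6 ∧ 2*m + 3 > 4) ∧ (3*m + m > 3 → 2*n < 5)) ∨ 3*a[1] - 4 > m must hold; in canonical form it is (h + n < 1 ∧ 2*m > 1 ∧ (4*m > 3 → 2*n < 5)) ∨ 3*a[1] > m + 4.
Before skip: (h + n < 1 ∧ 2*m > 1 ∧ (4*m > 3 → 2*n < 5)) ∨ 3*a[1] > m + 4
Before buf[n] := n: (h + n < 1 ∧ 2*m > 1 ∧ (4*m > 3 → 2*n < 5)) ∨ 3*a[1] > m + 4
Before a[m + 1] := m - 9: (h + n < 1 ∧ 2*m > 1 ∧ (4*m > 3 → 2*n < 5)) ∨ 3*store(a, m + 1, m - 9)[1] > m + 4
Answer: WP = (h + n < 1 ∧ 2*m > 1 ∧ (4*m > 3 → 2*n < 5)) ∨ 3*store(a, m + 1, m - 9)[1] > m + 4


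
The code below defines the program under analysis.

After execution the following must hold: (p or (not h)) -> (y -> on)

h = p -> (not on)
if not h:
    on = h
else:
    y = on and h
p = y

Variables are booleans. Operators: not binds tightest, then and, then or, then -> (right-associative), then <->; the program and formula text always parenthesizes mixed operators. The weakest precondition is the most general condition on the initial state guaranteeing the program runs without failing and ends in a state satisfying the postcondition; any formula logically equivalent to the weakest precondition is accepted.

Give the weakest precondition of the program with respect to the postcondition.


Working backward. After the program, (p or (not h)) -> (y -> on) must hold.
Before p := y: (y or (not h)) -> (y -> on)
Then branch requires (y or (not h)) -> (y -> h); else branch requires ((on and h) or (not h)) -> ((on and h) -> on).
Before the if: ((not h) -> ((y or (not h)) -> (y -> h))) and (h -> (((on and h) or (not h)) -> ((on and h) -> on)))
Before h := p -> (not on): ((not (p -> (not on))) -> ((y or (not (p -> (not on)))) -> (y -> (p -> (not on))))) and ((p -> (not on)) -> (((on and (p -> (not on))) or (not (p -> (not on)))) -> ((on and (p -> (not on))) -> on)))
Answer: WP = ((not (p -> (not on))) -> ((y or (not (p -> (not on)))) -> (y -> (p -> (not on))))) and ((p -> (not on)) -> (((on and (p -> (not on))) or (not (p -> (not on)))) -> ((on and (p -> (not on))) -> on)))


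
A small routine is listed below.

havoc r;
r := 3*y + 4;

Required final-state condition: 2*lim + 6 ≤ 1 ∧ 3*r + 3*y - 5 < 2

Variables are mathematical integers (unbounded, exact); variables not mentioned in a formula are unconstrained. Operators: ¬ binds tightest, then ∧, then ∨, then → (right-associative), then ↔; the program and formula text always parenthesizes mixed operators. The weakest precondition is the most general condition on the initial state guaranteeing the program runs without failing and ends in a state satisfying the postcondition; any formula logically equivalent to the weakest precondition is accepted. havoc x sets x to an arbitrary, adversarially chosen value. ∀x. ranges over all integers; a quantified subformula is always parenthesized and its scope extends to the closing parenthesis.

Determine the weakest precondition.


Working backward. After the program, the postcondition 2*lim + 6 ≤ 1 ∧ 3*r + 3*y - 5 < 2 must hold; in canonical form it is 2*lim ≤ -5 ∧ 3*r + 3*y < 7.
Before r := 3*y + 4: 2*lim ≤ -5 ∧ 12*y < -5
Before havoc r: 2*lim ≤ -5 ∧ 12*y < -5
Answer: WP = 2*lim ≤ -5 ∧ 12*y < -5


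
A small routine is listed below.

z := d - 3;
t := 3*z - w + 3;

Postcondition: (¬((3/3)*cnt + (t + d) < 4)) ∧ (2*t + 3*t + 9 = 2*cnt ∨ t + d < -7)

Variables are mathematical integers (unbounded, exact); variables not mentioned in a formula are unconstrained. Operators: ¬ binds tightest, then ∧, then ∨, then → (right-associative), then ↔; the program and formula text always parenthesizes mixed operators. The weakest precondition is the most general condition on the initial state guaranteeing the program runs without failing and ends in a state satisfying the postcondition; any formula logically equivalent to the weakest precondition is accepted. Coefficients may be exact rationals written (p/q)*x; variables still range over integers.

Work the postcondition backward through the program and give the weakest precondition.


Working backward. After the program, the postcondition (¬((3/3)*cnt + (t + d) < 4)) ∧ (2*t + 3*t + 9 = 2*cnt ∨ t + d < -7) must hold; in canonical form it is (¬(cnt + d + t < 4)) ∧ (5*t = 2*cnt - 9 ∨ d + t < -7).
Before t := 3*z - w + 3: (¬(cnt + d + 3*z < w + 1)) ∧ (15*z = 2*cnt + 5*w - 24 ∨ d + 3*z < w - 10)
Before z := d - 3: (¬(cnt + 4*d < w + 10)) ∧ (15*d = 2*cnt + 5*w + 21 ∨ 4*d < w - 1)
Answer: WP = (¬(cnt + 4*d < w + 10)) ∧ (15*d = 2*cnt + 5*w + 21 ∨ 4*d < w - 1)


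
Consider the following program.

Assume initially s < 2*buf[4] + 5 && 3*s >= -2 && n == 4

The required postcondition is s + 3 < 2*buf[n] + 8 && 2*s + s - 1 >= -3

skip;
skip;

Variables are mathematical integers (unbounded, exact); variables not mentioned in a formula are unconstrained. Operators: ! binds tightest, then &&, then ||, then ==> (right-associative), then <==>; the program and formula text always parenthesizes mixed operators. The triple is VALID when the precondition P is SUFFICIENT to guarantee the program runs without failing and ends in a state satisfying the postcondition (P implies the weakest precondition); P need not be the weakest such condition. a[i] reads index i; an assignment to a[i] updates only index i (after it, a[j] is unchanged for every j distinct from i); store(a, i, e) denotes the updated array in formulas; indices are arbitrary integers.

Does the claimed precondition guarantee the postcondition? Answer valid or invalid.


Working backward. After the program, the postcondition s + 3 < 2*buf[n] + 8 && 2*s + s - 1 >= -3 must hold; in canonical form it is s < 2*buf[n] + 5 && 3*s >= -2.
Before skip: s < 2*buf[n] + 5 && 3*s >= -2
Before skip: s < 2*buf[n] + 5 && 3*s >= -2
The weakest precondition is s < 2*buf[n] + 5 && 3*s >= -2.
Check whether s < 2*buf[4] + 5 && 3*s >= -2 && n == 4 implies it.
Every state satisfying the precondition satisfies the weakest precondition: the implication holds.
Answer: valid


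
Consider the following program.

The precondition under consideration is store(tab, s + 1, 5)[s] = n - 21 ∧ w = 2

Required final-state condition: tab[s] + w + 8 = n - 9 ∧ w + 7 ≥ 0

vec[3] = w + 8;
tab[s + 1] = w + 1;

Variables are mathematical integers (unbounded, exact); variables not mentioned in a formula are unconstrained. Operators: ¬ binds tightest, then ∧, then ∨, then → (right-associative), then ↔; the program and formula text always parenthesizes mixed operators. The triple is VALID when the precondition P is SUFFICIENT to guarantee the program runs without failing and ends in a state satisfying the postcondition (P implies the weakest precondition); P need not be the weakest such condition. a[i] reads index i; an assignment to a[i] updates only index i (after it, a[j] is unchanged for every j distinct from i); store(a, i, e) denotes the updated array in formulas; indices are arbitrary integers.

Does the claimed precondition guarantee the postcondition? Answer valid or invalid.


Working backward. After the program, the postcondition tab[s] + w + 8 = n - 9 ∧ w + 7 ≥ 0 must hold; in canonical form it is tab[s] + w = n - 17 ∧ w ≥ -7.
Before tab[s + 1] := w + 1: store(tab, s + 1, w + 1)[s] + w = n - 17 ∧ w ≥ -7
Before vec[3] := w + 8: store(tab, s + 1, w + 1)[s] + w = n - 17 ∧ w ≥ -7
The weakest precondition is store(tab, s + 1, w + 1)[s] + w = n - 17 ∧ w ≥ -7.
Check whether store(tab, s + 1, 5)[s] = n - 21 ∧ w = 2 implies it.
Countermodel: at the initial state n = 21, s = 0, tab = {[0] = 0, [1] = 0, elsewhere 0}, w = 2, the precondition holds but the weakest precondition fails.
Answer: invalid


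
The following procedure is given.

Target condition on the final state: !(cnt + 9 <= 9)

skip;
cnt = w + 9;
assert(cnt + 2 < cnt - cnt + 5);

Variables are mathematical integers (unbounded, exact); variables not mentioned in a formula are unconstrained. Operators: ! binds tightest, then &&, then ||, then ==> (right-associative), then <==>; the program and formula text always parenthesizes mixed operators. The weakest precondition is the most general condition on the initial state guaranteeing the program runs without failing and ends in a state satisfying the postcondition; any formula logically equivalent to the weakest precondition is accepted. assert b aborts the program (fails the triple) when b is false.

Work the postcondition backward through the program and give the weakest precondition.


Working backward. After the program, the postcondition !(cnt + 9 <= 9) must hold; in canonical form it is !(cnt <= 0).
Before assert cnt + 2 < cnt - cnt + 5: cnt < 3 && (!(cnt <= 0))
Before cnt := w + 9: w < -6 && (!(w <= -9))
Before skip: w < -6 && (!(w <= -9))
Answer: WP = w < -6 && (!(w <= -9))


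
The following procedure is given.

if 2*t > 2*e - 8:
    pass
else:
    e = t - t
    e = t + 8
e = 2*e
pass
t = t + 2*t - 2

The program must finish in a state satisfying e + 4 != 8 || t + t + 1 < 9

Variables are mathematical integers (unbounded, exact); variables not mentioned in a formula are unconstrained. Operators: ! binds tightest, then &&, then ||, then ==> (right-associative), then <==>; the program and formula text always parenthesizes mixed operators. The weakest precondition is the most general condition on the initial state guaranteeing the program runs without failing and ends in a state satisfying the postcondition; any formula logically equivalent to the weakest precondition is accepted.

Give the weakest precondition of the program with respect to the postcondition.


Working backward. After the program, the postcondition e + 4 != 8 || t + t + 1 < 9 must hold; in canonical form it is e != 4 || 2*t < 8.
Before t := t + 2*t - 2: e != 4 || 6*t < 12
Before skip: e != 4 || 6*t < 12
Before e := 2*e: 2*e != 4 || 6*t < 12
Then branch requires 2*e != 4 || 6*t < 12; else branch requires 2*t != -12 || 6*t < 12.
Before the if: (2*t > 2*e - 8 ==> (2*e != 4 || 6*t < 12)) && ((!(2*t > 2*e - 8)) ==> (2*t != -12 || 6*t < 12))
Answer: WP = (2*t > 2*e - 8 ==> (2*e != 4 || 6*t < 12)) && ((!(2*t > 2*e - 8)) ==> (2*t != -12 || 6*t < 12))


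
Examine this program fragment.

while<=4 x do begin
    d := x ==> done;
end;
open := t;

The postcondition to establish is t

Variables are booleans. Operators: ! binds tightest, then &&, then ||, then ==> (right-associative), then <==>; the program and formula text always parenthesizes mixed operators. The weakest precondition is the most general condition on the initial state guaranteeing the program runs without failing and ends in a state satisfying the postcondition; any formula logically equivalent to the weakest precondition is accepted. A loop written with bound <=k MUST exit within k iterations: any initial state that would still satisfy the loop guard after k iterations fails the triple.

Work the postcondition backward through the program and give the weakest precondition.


Working backward. After the program, t must hold.
Before open := t: t
Before the loop (bound <=4), unroll the exhaustion recursion (WP_0 = exit-now case; WP_j = one more guarded iteration, up to j = 4):
  WP_0: (!x) && t
  WP_1: (x ==> ((!x) && t)) && ((!x) ==> t)
  WP_2: (x ==> ((x ==> ((!x) && t)) && ((!x) ==> t))) && ((!x) ==> t)
  WP_3: (x ==> ((x ==> ((x ==> ((!x) && t)) && ((!x) ==> t))) && ((!x) ==> t))) && ((!x) ==> t)
  WP_4: (x ==> ((x ==> ((x ==> ((x ==> ((!x) && t)) && ((!x) ==> t))) && ((!x) ==> t))) && ((!x) ==> t))) && ((!x) ==> t)
So before the loop: (x ==> ((x ==> ((x ==> ((x ==> ((!x) && t)) && ((!x) ==> t))) && ((!x) ==> t))) && ((!x) ==> t))) && ((!x) ==> t)
Answer: WP = (x ==> ((x ==> ((x ==> ((x ==> ((!x) && t)) && ((!x) ==> t))) && ((!x) ==> t))) && ((!x) ==> t))) && ((!x) ==> t)


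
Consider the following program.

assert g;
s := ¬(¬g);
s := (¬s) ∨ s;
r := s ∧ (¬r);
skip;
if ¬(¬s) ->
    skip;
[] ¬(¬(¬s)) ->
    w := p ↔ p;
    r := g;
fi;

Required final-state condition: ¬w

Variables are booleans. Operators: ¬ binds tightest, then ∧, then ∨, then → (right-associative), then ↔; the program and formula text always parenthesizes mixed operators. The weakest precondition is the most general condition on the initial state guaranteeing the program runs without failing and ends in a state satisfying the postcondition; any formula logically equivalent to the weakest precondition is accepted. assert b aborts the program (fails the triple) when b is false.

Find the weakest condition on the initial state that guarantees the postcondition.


Working backward. After the program, ¬w must hold.
Then branch requires ¬w; else branch requires false.
Before the if: (s → (¬w)) ∧ s
Before skip: (s → (¬w)) ∧ s
Before r := s ∧ (¬r): (s → (¬w)) ∧ s
Before s := (¬s) ∨ s: ¬w
Before s := ¬(¬g): ¬w
Before assert g: g ∧ (¬w)
Answer: WP = g ∧ (¬w)


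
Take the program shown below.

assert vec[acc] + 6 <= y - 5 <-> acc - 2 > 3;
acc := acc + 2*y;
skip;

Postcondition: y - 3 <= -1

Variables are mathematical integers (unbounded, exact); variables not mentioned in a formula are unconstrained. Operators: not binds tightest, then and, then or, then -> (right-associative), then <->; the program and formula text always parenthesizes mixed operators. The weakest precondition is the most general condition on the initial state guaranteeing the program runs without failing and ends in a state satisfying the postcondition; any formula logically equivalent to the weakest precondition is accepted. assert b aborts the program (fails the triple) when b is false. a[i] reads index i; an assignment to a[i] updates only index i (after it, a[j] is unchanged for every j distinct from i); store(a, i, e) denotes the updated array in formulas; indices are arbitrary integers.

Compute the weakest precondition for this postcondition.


Working backward. After the program, the postcondition y - 3 <= -1 must hold; in canonical form it is y <= 2.
Before skip: y <= 2
Before acc := acc + 2*y: y <= 2
Before assert vec[acc] + 6 <= y - 5 <-> acc - 2 > 3: (vec[acc] <= y - 11 <-> acc > 5) and y <= 2
Answer: WP = (vec[acc] <= y - 11 <-> acc > 5) and y <= 2


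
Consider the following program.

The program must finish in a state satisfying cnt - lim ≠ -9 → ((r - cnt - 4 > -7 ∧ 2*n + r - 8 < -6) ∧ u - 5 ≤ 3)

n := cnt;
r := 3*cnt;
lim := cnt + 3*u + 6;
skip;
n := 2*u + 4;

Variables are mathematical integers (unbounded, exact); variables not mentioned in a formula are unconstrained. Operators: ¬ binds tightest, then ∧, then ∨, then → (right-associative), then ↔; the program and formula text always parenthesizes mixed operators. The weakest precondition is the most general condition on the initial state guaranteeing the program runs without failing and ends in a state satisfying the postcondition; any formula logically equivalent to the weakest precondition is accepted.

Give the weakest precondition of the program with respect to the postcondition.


Working backward. After the program, the postcondition cnt - lim ≠ -9 → ((r - cnt - 4 > -7 ∧ 2*n + r - 8 < -6) ∧ u - 5 ≤ 3) must hold; in canonical form it is cnt ≠ lim - 9 → (r > cnt - 3 ∧ 2*n + r < 2 ∧ u ≤ 8).
Before n := 2*u + 4: cnt ≠ lim - 9 → (r > cnt - 3 ∧ r + 4*u < -6 ∧ u ≤ 8)
Before skip: cnt ≠ lim - 9 → (r > cnt - 3 ∧ r + 4*u < -6 ∧ u ≤ 8)
Before lim := cnt + 3*u + 6: 3*u ≠ 3 → (r > cnt - 3 ∧ r + 4*u < -6 ∧ u ≤ 8)
Before r := 3*cnt: 3*u ≠ 3 → (2*cnt > -3 ∧ 3*cnt + 4*u < -6 ∧ u ≤ 8)
Before n := cnt: 3*u ≠ 3 → (2*cnt > -3 ∧ 3*cnt + 4*u < -6 ∧ u ≤ 8)
Answer: WP = 3*u ≠ 3 → (2*cnt > -3 ∧ 3*cnt + 4*u < -6 ∧ u ≤ 8)


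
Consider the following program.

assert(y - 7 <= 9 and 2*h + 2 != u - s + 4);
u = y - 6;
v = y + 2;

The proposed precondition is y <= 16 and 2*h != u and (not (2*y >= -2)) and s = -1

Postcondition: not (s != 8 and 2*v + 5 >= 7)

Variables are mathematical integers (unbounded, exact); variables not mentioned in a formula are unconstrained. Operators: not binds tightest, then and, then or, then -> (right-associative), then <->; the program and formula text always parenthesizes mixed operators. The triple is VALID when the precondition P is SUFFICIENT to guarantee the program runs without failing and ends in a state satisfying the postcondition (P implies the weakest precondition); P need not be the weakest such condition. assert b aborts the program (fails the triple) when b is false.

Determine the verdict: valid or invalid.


Working backward. After the program, the postcondition not (s != 8 and 2*v + 5 >= 7) must hold; in canonical form it is not (s != 8 and 2*v >= 2).
Before v := y + 2: not (s != 8 and 2*y >= -2)
Before u := y - 6: not (s != 8 and 2*y >= -2)
Before assert y - 7 <= 9 and 2*h + 2 != u - s + 4: y <= 16 and 2*h + s != u + 2 and (not (s != 8 and 2*y >= -2))
The weakest precondition is y <= 16 and 2*h + s != u + 2 and (not (s != 8 and 2*y >= -2)).
Check whether y <= 16 and 2*h != u and (not (2*y >= -2)) and s = -1 implies it.
Countermodel: at the initial state h = 0, s = -1, u = -3, y = -2, the precondition holds but the weakest precondition fails.
Answer: invalid


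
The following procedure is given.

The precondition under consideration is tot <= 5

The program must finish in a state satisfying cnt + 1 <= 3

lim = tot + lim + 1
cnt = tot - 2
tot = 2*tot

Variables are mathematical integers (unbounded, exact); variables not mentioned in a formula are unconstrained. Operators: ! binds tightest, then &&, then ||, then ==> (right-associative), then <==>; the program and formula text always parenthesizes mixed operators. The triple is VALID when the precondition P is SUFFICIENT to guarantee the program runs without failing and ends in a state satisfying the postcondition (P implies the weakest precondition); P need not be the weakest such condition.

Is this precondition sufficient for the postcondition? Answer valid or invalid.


Working backward. After the program, the postcondition cnt + 1 <= 3 must hold; in canonical form it is cnt <= 2.
Before tot := 2*tot: cnt <= 2
Before cnt := tot - 2: tot <= 4
Before lim := tot + lim + 1: tot <= 4
The weakest precondition is tot <= 4.
Check whether tot <= 5 implies it.
Countermodel: at the initial state tot = 5, the precondition holds but the weakest precondition fails.
Answer: invalid


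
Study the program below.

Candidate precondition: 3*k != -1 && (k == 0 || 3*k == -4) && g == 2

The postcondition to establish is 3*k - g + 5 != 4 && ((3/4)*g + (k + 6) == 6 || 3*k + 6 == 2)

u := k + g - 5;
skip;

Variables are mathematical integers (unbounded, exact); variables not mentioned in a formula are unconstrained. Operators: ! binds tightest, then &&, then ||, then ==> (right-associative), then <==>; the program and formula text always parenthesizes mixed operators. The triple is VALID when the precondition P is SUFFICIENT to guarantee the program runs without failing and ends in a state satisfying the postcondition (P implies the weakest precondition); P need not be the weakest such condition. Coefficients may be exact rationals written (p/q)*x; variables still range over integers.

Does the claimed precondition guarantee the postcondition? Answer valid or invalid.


Working backward. After the program, the postcondition 3*k - g + 5 != 4 && ((3/4)*g + (k + 6) == 6 || 3*k + 6 == 2) must hold; in canonical form it is 3*k != g - 1 && ((3/4)*g + k == 0 || 3*k == -4).
Before skip: 3*k != g - 1 && ((3/4)*g + k == 0 || 3*k == -4)
Before u := k + g - 5: 3*k != g - 1 && ((3/4)*g + k == 0 || 3*k == -4)
The weakest precondition is 3*k != g - 1 && ((3/4)*g + k == 0 || 3*k == -4).
Check whether 3*k != -1 && (k == 0 || 3*k == -4) && g == 2 implies it.
Countermodel: at the initial state g = 2, k = 0, the precondition holds but the weakest precondition fails.
Answer: invalid


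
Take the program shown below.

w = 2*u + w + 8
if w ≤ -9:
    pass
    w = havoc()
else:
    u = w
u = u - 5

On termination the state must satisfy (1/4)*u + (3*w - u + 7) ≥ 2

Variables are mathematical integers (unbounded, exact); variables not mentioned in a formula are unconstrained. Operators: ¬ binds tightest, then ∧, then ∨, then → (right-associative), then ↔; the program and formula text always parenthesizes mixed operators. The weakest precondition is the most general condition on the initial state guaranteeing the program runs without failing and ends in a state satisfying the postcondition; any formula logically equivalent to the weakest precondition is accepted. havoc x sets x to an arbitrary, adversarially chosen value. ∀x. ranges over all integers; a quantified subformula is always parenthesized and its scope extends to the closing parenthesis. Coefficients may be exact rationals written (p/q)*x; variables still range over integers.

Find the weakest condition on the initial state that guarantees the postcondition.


Working backward. After the program, the postcondition (1/4)*u + (3*w - u + 7) ≥ 2 must hold; in canonical form it is 3*w ≥ (3/4)*u - 5.
Before u := u - 5: 3*w ≥ (3/4)*u - 35/4
Then branch requires ∀w_1. 3*w_1 ≥ (3/4)*u - 35/4; else branch requires (9/4)*w ≥ -35/4.
Before the if: (w ≤ -9 → (∀w_1. 3*w_1 ≥ (3/4)*u - 35/4)) ∧ ((¬(w ≤ -9)) → (9/4)*w ≥ -35/4)
Before w := 2*u + w + 8: (2*u + w ≤ -17 → (∀w_1. 3*w_1 ≥ (3/4)*u - 35/4)) ∧ ((¬(2*u + w ≤ -17)) → (9/2)*u + (9/4)*w ≥ -107/4)
Answer: WP = (2*u + w ≤ -17 → (∀w_1. 3*w_1 ≥ (3/4)*u - 35/4)) ∧ ((¬(2*u + w ≤ -17)) → (9/2)*u + (9/4)*w ≥ -107/4)


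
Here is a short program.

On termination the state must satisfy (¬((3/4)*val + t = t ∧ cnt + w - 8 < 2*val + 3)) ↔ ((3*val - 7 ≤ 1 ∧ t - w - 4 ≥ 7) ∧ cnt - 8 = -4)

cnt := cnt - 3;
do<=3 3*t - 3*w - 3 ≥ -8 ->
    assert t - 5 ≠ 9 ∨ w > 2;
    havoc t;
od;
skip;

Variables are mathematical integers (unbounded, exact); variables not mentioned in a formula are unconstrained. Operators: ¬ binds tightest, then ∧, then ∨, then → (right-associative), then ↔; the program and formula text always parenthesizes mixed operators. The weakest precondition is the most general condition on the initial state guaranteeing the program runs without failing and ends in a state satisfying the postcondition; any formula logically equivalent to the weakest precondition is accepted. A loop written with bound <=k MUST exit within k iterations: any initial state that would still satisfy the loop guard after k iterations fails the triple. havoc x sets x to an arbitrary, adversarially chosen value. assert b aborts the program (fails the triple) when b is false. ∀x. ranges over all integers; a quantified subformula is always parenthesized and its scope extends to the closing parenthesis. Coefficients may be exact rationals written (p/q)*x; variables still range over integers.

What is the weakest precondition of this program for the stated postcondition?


Working backward. After the program, the postcondition (¬((3/4)*val + t = t ∧ cnt + w - 8 < 2*val + 3)) ↔ ((3*val - 7 ≤ 1 ∧ t - w - 4 ≥ 7) ∧ cnt - 8 = -4) must hold; in canonical form it is (¬((3/4)*val = 0 ∧ cnt + w < 2*val + 11)) ↔ (3*val ≤ 8 ∧ t ≥ w + 11 ∧ cnt = 4).
Before skip: (¬((3/4)*val = 0 ∧ cnt + w < 2*val + 11)) ↔ (3*val ≤ 8 ∧ t ≥ w + 11 ∧ cnt = 4)
Before the loop (bound <=3), unroll the exhaustion recursion (WP_0 = exit-now case; WP_j = one more guarded iteration, up to j = 3):
  WP_0: (¬(3*t ≥ 3*w - 5)) ∧ ((¬((3/4)*val = 0 ∧ cnt + w < 2*val + 11)) ↔ (3*val ≤ 8 ∧ t ≥ w + 11 ∧ cnt = 4))
  WP_1: (3*t ≥ 3*w - 5 → ((t ≠ 14 ∨ w > 2) ∧ (∀t_1. ((¬(3*t_1 ≥ 3*w - 5)) ∧ ((¬((3/4)*val = 0 ∧ cnt + w < 2*val + 11)) ↔ (3*val ≤ 8 ∧ t_1 ≥ w + 11 ∧ cnt = 4)))))) ∧ ((¬(3*t ≥ 3*w - 5)) → ((¬((3/4)*val = 0 ∧ cnt + w < 2*val + 11)) ↔ (3*val ≤ 8 ∧ t ≥ w + 11 ∧ cnt = 4)))
  WP_2: (3*t ≥ 3*w - 5 → ((t ≠ 14 ∨ w > 2) ∧ (∀t_2. ((3*t_2 ≥ 3*w - 5 → ((t_2 ≠ 14 ∨ w > 2) ∧ (∀t_1. ((¬(3*t_1 ≥ 3*w - 5)) ∧ ((¬((3/4)*val = 0 ∧ cnt + w < 2*val + 11)) ↔ (3*val ≤ 8 ∧ t_1 ≥ w + 11 ∧ cnt = 4)))))) ∧ ((¬(3*t_2 ≥ 3*w - 5)) → ((¬((3/4)*val = 0 ∧ cnt + w < 2*val + 11)) ↔ (3*val ≤ 8 ∧ t_2 ≥ w + 11 ∧ cnt = 4))))))) ∧ ((¬(3*t ≥ 3*w - 5)) → ((¬((3/4)*val = 0 ∧ cnt + w < 2*val + 11)) ↔ (3*val ≤ 8 ∧ t ≥ w + 11 ∧ cnt = 4)))
  WP_3: (3*t ≥ 3*w - 5 → ((t ≠ 14 ∨ w > 2) ∧ (∀t_3. ((3*t_3 ≥ 3*w - 5 → ((t_3 ≠ 14 ∨ w > 2) ∧ (∀t_2. ((3*t_2 ≥ 3*w - 5 → ((t_2 ≠ 14 ∨ w > 2) ∧ (∀t_1. ((¬(3*t_1 ≥ 3*w - 5)) ∧ ((¬((3/4)*val = 0 ∧ cnt + w < 2*val + 11)) ↔ (3*val ≤ 8 ∧ t_1 ≥ w + 11 ∧ cnt = 4)))))) ∧ ((¬(3*t_2 ≥ 3*w - 5)) → ((¬((3/4)*val = 0 ∧ cnt + w < 2*val + 11)) ↔ (3*val ≤ 8 ∧ t_2 ≥ w + 11 ∧ cnt = 4))))))) ∧ ((¬(3*t_3 ≥ 3*w - 5)) → ((¬((3/4)*val = 0 ∧ cnt + w < 2*val + 11)) ↔ (3*val ≤ 8 ∧ t_3 ≥ w + 11 ∧ cnt = 4))))))) ∧ ((¬(3*t ≥ 3*w - 5)) → ((¬((3/4)*val = 0 ∧ cnt + w < 2*val + 11)) ↔ (3*val ≤ 8 ∧ t ≥ w + 11 ∧ cnt = 4)))
So before the loop: (3*t ≥ 3*w - 5 → ((t ≠ 14 ∨ w > 2) ∧ (∀t_3. ((3*t_3 ≥ 3*w - 5 → ((t_3 ≠ 14 ∨ w > 2) ∧ (∀t_2. ((3*t_2 ≥ 3*w - 5 → ((t_2 ≠ 14 ∨ w > 2) ∧ (∀t_1. ((¬(3*t_1 ≥ 3*w - 5)) ∧ ((¬((3/4)*val = 0 ∧ cnt + w < 2*val + 11)) ↔ (3*val ≤ 8 ∧ t_1 ≥ w + 11 ∧ cnt = 4)))))) ∧ ((¬(3*t_2 ≥ 3*w - 5)) → ((¬((3/4)*val = 0 ∧ cnt + w < 2*val + 11)) ↔ (3*val ≤ 8 ∧ t_2 ≥ w + 11 ∧ cnt = 4))))))) ∧ ((¬(3*t_3 ≥ 3*w - 5)) → ((¬((3/4)*val = 0 ∧ cnt + w < 2*val + 11)) ↔ (3*val ≤ 8 ∧ t_3 ≥ w + 11 ∧ cnt = 4))))))) ∧ ((¬(3*t ≥ 3*w - 5)) → ((¬((3/4)*val = 0 ∧ cnt + w < 2*val + 11)) ↔ (3*val ≤ 8 ∧ t ≥ w + 11 ∧ cnt = 4)))
Before cnt := cnt - 3: (3*t ≥ 3*w - 5 → ((t ≠ 14 ∨ w > 2) ∧ (∀t_3. ((3*t_3 ≥ 3*w - 5 → ((t_3 ≠ 14 ∨ w > 2) ∧ (∀t_2. ((3*t_2 ≥ 3*w - 5 → ((t_2 ≠ 14 ∨ w > 2) ∧ (∀t_1. ((¬(3*t_1 ≥ 3*w - 5)) ∧ ((¬((3/4)*val = 0 ∧ cnt + w < 2*val + 14)) ↔ (3*val ≤ 8 ∧ t_1 ≥ w + 11 ∧ cnt = 7)))))) ∧ ((¬(3*t_2 ≥ 3*w - 5)) → ((¬((3/4)*val = 0 ∧ cnt + w < 2*val + 14)) ↔ (3*val ≤ 8 ∧ t_2 ≥ w + 11 ∧ cnt = 7))))))) ∧ ((¬(3*t_3 ≥ 3*w - 5)) → ((¬((3/4)*val = 0 ∧ cnt + w < 2*val + 14)) ↔ (3*val ≤ 8 ∧ t_3 ≥ w + 11 ∧ cnt = 7))))))) ∧ ((¬(3*t ≥ 3*w - 5)) → ((¬((3/4)*val = 0 ∧ cnt + w < 2*val + 14)) ↔ (3*val ≤ 8 ∧ t ≥ w + 11 ∧ cnt = 7)))
Answer: WP = (3*t ≥ 3*w - 5 → ((t ≠ 14 ∨ w > 2) ∧ (∀t_3. ((3*t_3 ≥ 3*w - 5 → ((t_3 ≠ 14 ∨ w > 2) ∧ (∀t_2. ((3*t_2 ≥ 3*w - 5 → ((t_2 ≠ 14 ∨ w > 2) ∧ (∀t_1. ((¬(3*t_1 ≥ 3*w - 5)) ∧ ((¬((3/4)*val = 0 ∧ cnt + w < 2*val + 14)) ↔ (3*val ≤ 8 ∧ t_1 ≥ w + 11 ∧ cnt = 7)))))) ∧ ((¬(3*t_2 ≥ 3*w - 5)) → ((¬((3/4)*val = 0 ∧ cnt + w < 2*val + 14)) ↔ (3*val ≤ 8 ∧ t_2 ≥ w + 11 ∧ cnt = 7))))))) ∧ ((¬(3*t_3 ≥ 3*w - 5)) → ((¬((3/4)*val = 0 ∧ cnt + w < 2*val + 14)) ↔ (3*val ≤ 8 ∧ t_3 ≥ w + 11 ∧ cnt = 7))))))) ∧ ((¬(3*t ≥ 3*w - 5)) → ((¬((3/4)*val = 0 ∧ cnt + w < 2*val + 14)) ↔ (3*val ≤ 8 ∧ t ≥ w + 11 ∧ cnt = 7)))


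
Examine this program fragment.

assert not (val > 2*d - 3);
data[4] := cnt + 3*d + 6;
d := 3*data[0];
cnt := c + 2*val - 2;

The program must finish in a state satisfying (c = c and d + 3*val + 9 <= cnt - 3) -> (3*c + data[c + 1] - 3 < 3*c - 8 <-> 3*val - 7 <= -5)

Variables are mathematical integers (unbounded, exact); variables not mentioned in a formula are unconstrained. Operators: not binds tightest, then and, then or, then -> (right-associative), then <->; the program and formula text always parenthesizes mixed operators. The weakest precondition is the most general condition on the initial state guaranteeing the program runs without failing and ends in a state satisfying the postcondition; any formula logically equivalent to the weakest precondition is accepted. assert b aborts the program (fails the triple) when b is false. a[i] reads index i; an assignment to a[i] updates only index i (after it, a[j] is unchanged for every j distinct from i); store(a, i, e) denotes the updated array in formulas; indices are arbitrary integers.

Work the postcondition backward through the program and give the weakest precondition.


Working backward. After the program, the postcondition (c = c and d + 3*val + 9 <= cnt - 3) -> (3*c + data[c + 1] - 3 < 3*c - 8 <-> 3*val - 7 <= -5) must hold; in canonical form it is d + 3*val <= cnt - 12 -> (data[c + 1] < -5 <-> 3*val <= 2).
Before cnt := c + 2*val - 2: d + val <= c - 14 -> (data[c + 1] < -5 <-> 3*val <= 2)
Before d := 3*data[0]: 3*data[0] + val <= c - 14 -> (data[c + 1] < -5 <-> 3*val <= 2)
Before data[4] := cnt + 3*d + 6: 3*data[0] + val <= c - 14 -> (store(data, 4, cnt + 3*d + 6)[c + 1] < -5 <-> 3*val <= 2)
Before assert not (val > 2*d - 3): (not (val > 2*d - 3)) and (3*data[0] + val <= c - 14 -> (store(data, 4, cnt + 3*d + 6)[c + 1] < -5 <-> 3*val <= 2))
Answer: WP = (not (val > 2*d - 3)) and (3*data[0] + val <= c - 14 -> (store(data, 4, cnt + 3*d + 6)[c + 1] < -5 <-> 3*val <= 2))


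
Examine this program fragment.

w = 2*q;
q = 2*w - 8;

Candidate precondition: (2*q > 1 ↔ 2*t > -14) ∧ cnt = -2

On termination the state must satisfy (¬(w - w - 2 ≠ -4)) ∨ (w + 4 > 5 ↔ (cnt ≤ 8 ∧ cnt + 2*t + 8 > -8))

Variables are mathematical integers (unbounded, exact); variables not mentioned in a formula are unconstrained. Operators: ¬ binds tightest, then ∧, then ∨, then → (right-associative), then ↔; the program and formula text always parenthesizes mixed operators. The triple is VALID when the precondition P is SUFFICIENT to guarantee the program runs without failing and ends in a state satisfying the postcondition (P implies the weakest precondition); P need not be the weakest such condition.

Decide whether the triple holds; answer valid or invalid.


Working backward. After the program, the postcondition (¬(w - w - 2 ≠ -4)) ∨ (w + 4 > 5 ↔ (cnt ≤ 8 ∧ cnt + 2*t + 8 > -8)) must hold; in canonical form it is w > 1 ↔ (cnt ≤ 8 ∧ cnt + 2*t > -16).
Before q := 2*w - 8: w > 1 ↔ (cnt ≤ 8 ∧ cnt + 2*t > -16)
Before w := 2*q: 2*q > 1 ↔ (cnt ≤ 8 ∧ cnt + 2*t > -16)
The weakest precondition is 2*q > 1 ↔ (cnt ≤ 8 ∧ cnt + 2*t > -16).
Check whether (2*q > 1 ↔ 2*t > -14) ∧ cnt = -2 implies it.
Every state satisfying the precondition satisfies the weakest precondition: the implication holds.
Answer: valid


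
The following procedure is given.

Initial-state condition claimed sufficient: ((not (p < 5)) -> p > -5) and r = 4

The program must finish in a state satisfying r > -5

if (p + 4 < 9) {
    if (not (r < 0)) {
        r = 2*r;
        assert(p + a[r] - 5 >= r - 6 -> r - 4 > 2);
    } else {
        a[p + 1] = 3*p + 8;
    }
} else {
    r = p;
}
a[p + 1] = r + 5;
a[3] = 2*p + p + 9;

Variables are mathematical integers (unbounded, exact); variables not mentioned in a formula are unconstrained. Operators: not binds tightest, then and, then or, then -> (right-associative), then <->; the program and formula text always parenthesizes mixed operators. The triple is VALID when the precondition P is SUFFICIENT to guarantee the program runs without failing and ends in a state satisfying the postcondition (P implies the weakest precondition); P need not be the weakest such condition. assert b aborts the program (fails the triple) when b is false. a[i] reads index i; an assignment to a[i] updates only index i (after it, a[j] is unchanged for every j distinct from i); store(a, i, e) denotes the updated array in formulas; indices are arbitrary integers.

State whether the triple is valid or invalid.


Working backward. After the program, r > -5 must hold.
Before a[3] := 2*p + p + 9: r > -5
Before a[p + 1] := r + 5: r > -5
Then branch requires ((not (r < 0)) -> ((a[2*r] + p >= 2*r - 1 -> 2*r > 6) and 2*r > -5)) and (r < 0 -> r > -5); else branch requires p > -5.
Before the if: (p < 5 -> (((not (r < 0)) -> ((a[2*r] + p >= 2*r - 1 -> 2*r > 6) and 2*r > -5)) and (r < 0 -> r > -5))) and ((not (p < 5)) -> p > -5)
The weakest precondition is (p < 5 -> (((not (r < 0)) -> ((a[2*r] + p >= 2*r - 1 -> 2*r > 6) and 2*r > -5)) and (r < 0 -> r > -5))) and ((not (p < 5)) -> p > -5).
Check whether ((not (p < 5)) -> p > -5) and r = 4 implies it.
Every state satisfying the precondition satisfies the weakest precondition: the implication holds.
Answer: valid


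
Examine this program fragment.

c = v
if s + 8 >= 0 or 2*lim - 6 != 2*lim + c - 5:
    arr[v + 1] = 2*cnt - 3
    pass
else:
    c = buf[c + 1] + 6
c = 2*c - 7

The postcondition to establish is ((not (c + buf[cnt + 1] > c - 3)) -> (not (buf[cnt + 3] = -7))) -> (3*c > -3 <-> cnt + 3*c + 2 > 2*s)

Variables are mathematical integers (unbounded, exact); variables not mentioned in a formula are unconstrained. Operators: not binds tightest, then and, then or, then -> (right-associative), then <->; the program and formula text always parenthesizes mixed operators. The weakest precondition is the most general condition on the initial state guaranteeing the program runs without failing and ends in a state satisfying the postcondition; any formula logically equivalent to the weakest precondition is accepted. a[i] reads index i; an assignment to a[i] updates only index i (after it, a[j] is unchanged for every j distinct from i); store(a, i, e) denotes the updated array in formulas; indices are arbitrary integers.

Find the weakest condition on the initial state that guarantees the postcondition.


Working backward. After the program, the postcondition ((not (c + buf[cnt + 1] > c - 3)) -> (not (buf[cnt + 3] = -7))) -> (3*c > -3 <-> cnt + 3*c + 2 > 2*s) must hold; in canonical form it is ((not (buf[cnt + 1] > -3)) -> (not (buf[cnt + 3] = -7))) -> (3*c > -3 <-> 3*c + cnt > 2*s - 2).
Before c := 2*c - 7: ((not (buf[cnt + 1] > -3)) -> (not (buf[cnt + 3] = -7))) -> (6*c > 18 <-> 6*c + cnt > 2*s + 19)
Then branch requires ((not (buf[cnt + 1] > -3)) -> (not (buf[cnt + 3] = -7))) -> (6*c > 18 <-> 6*c + cnt > 2*s + 19); else branch requires ((not (buf[cnt + 1] > -3)) -> (not (buf[cnt + 3] = -7))) -> (6*buf[c + 1] > -18 <-> 6*buf[c + 1] + cnt > 2*s - 17).
Before the if: ((s >= -8 or c != -1) -> (((not (buf[cnt + 1] > -3)) -> (not (buf[cnt + 3] = -7))) -> (6*c > 18 <-> 6*c + cnt > 2*s + 19))) and ((not (s >= -8 or c != -1)) -> (((not (buf[cnt + 1] > -3)) -> (not (buf[cnt + 3] = -7))) -> (6*buf[c + 1] > -18 <-> 6*buf[c + 1] + cnt > 2*s - 17)))
Before c := v: ((s >= -8 or v != -1) -> (((not (buf[cnt + 1] > -3)) -> (not (buf[cnt + 3] = -7))) -> (6*v > 18 <-> cnt + 6*v > 2*s + 19))) and ((not (s >= -8 or v != -1)) -> (((not (buf[cnt + 1] > -3)) -> (not (buf[cnt + 3] = -7))) -> (6*buf[v + 1] > -18 <-> 6*buf[v + 1] + cnt > 2*s - 17)))
Answer: WP = ((s >= -8 or v != -1) -> (((not (buf[cnt + 1] > -3)) -> (not (buf[cnt + 3] = -7))) -> (6*v > 18 <-> cnt + 6*v > 2*s + 19))) and ((not (s >= -8 or v != -1)) -> (((not (buf[cnt + 1] > -3)) -> (not (buf[cnt + 3] = -7))) -> (6*buf[v + 1] > -18 <-> 6*buf[v + 1] + cnt > 2*s - 17)))
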